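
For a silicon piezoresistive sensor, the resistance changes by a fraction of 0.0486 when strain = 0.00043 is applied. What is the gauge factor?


Step 1: Identify values.
dR/R = 0.0486, strain = 0.00043
Step 2: GF = (dR/R) / strain = 0.0486 / 0.00043
GF = 113.0


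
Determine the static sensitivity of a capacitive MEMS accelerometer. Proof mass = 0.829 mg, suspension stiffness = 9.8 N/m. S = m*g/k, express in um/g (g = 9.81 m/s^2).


Step 1: Convert mass: m = 0.829 mg = 8.29e-07 kg
Step 2: S = m * g / k = 8.29e-07 * 9.81 / 9.8
Step 3: S = 8.30e-07 m/g
Step 4: Convert to um/g: S = 0.83 um/g


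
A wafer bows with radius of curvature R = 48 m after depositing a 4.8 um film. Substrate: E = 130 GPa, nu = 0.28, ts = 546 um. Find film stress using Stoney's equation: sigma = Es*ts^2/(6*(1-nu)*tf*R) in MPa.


Step 1: Compute numerator: Es * ts^2 = 130 * 546^2 = 38755080 (GPa*um^2)
Step 2: Compute denominator (R in um): 6*(1-nu)*tf*R = 6*0.72*4.8*48e6 = 995328000.0 (um^2)
Step 3: sigma (GPa) = 38755080 / 995328000.0 = 3.8937e-02 GPa
Step 4: Convert to MPa (x1000): sigma = 38.9 MPa


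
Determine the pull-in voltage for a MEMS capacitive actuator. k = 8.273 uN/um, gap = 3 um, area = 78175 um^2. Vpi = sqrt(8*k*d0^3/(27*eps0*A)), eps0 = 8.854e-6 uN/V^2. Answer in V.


Step 1: Compute numerator: 8 * k * d0^3 = 8 * 8.273 * 3^3 = 1786.968
Step 2: Compute denominator: 27 * eps0 * A = 27 * 8.854e-6 * 78175 = 18.688359
Step 3: Vpi = sqrt(1786.968 / 18.688359)
Vpi = 9.78 V


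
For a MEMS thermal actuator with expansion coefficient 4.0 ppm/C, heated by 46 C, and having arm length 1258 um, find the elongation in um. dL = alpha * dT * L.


Step 1: Convert CTE: alpha = 4.0 ppm/C = 4.0e-6 /C
Step 2: dL = 4.0e-6 * 46 * 1258
dL = 0.2315 um


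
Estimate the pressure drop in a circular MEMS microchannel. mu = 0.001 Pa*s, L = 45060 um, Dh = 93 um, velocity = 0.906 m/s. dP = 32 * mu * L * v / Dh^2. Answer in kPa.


Step 1: Convert to SI: L = 45060e-6 m, Dh = 93e-6 m
Step 2: dP = 32 * 0.001 * 45060e-6 * 0.906 / (93e-6)^2
Step 3: dP = 151044.00 Pa
Step 4: Convert to kPa: dP = 151.04 kPa


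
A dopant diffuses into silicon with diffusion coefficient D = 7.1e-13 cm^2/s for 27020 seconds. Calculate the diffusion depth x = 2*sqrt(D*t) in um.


Step 1: Compute D*t = 7.1e-13 * 27020 = 1.91842e-08 cm^2
Step 2: sqrt(D*t) = 1.3851e-04 cm
Step 3: x = 2 * 1.3851e-04 cm = 2.7702e-04 cm
Step 4: Convert to um (1 cm = 1e4 um): x = 2.77 um


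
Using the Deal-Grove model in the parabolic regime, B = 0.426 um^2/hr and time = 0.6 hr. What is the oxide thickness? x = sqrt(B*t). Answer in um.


Step 1: Compute B*t = 0.426 * 0.6 = 0.2556
Step 2: x = sqrt(0.2556)
x = 0.506 um


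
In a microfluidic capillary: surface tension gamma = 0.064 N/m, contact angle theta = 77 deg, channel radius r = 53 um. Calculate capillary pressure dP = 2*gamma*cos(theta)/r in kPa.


Step 1: cos(77 deg) = 0.225
Step 2: Convert r to m: r = 53e-6 m
Step 3: dP = 2 * 0.064 * 0.225 / 53e-6 = 543.4 Pa
Step 4: Convert Pa to kPa (divide by 1000).
dP = 0.54 kPa


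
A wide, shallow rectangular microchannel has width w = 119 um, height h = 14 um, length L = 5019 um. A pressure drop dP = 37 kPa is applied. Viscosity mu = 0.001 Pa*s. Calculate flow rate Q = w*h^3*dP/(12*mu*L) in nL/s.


Step 1: Convert all dimensions to SI (meters).
w = 119e-6 m, h = 14e-6 m, L = 5019e-6 m, dP = 37e3 Pa
Step 2: Q = w * h^3 * dP / (12 * mu * L)
Q = 119e-6 * (14e-6)^3 * 37e3 / (12 * 0.001 * 5019e-6) = 2.0060158e-10 m^3/s
Step 3: Convert Q from m^3/s to nL/s (1 m^3 = 1e12 nL, so multiply by 1e12).
Q = 200.602 nL/s


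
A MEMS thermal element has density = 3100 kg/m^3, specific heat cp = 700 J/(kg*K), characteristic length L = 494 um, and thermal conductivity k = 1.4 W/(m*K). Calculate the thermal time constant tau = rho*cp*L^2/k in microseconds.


Step 1: Convert L to m: L = 494e-6 m
Step 2: L^2 = (494e-6)^2 = 2.44036e-07 m^2
Step 3: tau = 3100 * 700 * 2.44036e-07 / 1.4 = 3.782558e-01 s
Step 4: Convert to microseconds (multiply by 1e6).
tau = 378255.8 us


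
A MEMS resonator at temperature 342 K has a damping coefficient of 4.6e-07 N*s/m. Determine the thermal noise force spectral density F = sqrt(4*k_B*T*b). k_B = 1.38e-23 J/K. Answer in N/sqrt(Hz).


Step 1: Compute 4 * k_B * T * b
= 4 * 1.38e-23 * 342 * 4.6e-07
= 8.6841e-27 N^2/Hz
Step 2: F_noise = sqrt(8.6841e-27)
F_noise = 9.32e-14 N/sqrt(Hz)


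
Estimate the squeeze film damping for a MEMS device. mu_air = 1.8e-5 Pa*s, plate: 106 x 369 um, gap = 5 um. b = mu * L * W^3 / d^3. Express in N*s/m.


Step 1: Convert to SI.
L = 106e-6 m, W = 369e-6 m, d = 5e-6 m
Step 2: W^3 = (369e-6)^3 = 5.02e-11 m^3
Step 3: d^3 = (5e-6)^3 = 1.25e-16 m^3
Step 4: b = 1.8e-5 * 106e-6 * 5.02e-11 / 1.25e-16
b = 7.67e-04 N*s/m


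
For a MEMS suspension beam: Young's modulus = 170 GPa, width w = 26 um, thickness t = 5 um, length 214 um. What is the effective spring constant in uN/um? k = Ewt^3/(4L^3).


Step 1: Convert E to consistent units (1 GPa = 1000 uN/um^2).
E = 170 GPa = 170000 uN/um^2
Step 2: Compute t^3 = 5^3 = 125
Step 3: Compute L^3 = 214^3 = 9800344
Step 4: k = 170000 * 26 * 125 / (4 * 9800344)
k = 14.0939 uN/um


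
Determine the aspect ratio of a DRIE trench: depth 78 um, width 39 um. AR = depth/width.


Step 1: AR = depth / width
Step 2: AR = 78 / 39
AR = 2.0


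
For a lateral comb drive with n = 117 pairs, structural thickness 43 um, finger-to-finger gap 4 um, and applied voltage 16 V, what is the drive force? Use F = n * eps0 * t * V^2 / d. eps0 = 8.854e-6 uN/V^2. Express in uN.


Step 1: Parameters: n=117, eps0=8.854e-6 uN/V^2, t=43 um, V=16 V, d=4 um
Step 2: V^2 = 256
Step 3: F = 117 * 8.854e-6 * 43 * 256 / 4
F = 2.851 uN


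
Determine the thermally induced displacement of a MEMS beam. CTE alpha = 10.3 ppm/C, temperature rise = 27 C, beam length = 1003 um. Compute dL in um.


Step 1: Convert CTE: alpha = 10.3 ppm/C = 10.3e-6 /C
Step 2: dL = 10.3e-6 * 27 * 1003
dL = 0.2789 um


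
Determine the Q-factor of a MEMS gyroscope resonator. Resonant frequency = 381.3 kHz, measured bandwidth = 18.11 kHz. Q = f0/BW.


Step 1: Q = f0 / bandwidth
Step 2: Q = 381.3 / 18.11
Q = 21.1


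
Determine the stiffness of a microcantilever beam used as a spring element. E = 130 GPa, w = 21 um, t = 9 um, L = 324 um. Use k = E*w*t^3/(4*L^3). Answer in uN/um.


Step 1: Convert E to consistent units (1 GPa = 1000 uN/um^2).
E = 130 GPa = 130000 uN/um^2
Step 2: Compute t^3 = 9^3 = 729
Step 3: Compute L^3 = 324^3 = 34012224
Step 4: k = 130000 * 21 * 729 / (4 * 34012224)
k = 14.6283 uN/um


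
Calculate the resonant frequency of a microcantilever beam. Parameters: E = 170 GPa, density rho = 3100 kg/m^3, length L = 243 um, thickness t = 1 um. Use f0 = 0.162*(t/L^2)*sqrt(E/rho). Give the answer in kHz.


Step 1: Convert units to SI.
t_SI = 1e-6 m, L_SI = 243e-6 m
Step 2: Calculate sqrt(E/rho).
sqrt(170e9 / 3100) = 7405.32 m/s
Step 3: Compute f0.
f0 = 0.162 * 1e-6 / (243e-6)^2 * 7405.32 = 20316.4 Hz = 20.32 kHz


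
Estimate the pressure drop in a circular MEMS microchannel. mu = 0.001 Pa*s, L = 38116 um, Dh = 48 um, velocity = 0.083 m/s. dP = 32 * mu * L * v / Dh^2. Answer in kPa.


Step 1: Convert to SI: L = 38116e-6 m, Dh = 48e-6 m
Step 2: dP = 32 * 0.001 * 38116e-6 * 0.083 / (48e-6)^2
Step 3: dP = 43939.28 Pa
Step 4: Convert to kPa: dP = 43.94 kPa


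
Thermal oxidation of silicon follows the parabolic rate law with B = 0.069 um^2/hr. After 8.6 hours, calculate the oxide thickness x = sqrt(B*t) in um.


Step 1: Compute B*t = 0.069 * 8.6 = 0.5934
Step 2: x = sqrt(0.5934)
x = 0.77 um


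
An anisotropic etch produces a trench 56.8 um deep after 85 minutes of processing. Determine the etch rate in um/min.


Step 1: Etch rate = depth / time
Step 2: rate = 56.8 / 85
rate = 0.668 um/min


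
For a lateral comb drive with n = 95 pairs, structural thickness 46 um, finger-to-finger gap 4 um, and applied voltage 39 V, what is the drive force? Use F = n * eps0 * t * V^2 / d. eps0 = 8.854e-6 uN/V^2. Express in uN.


Step 1: Parameters: n=95, eps0=8.854e-6 uN/V^2, t=46 um, V=39 V, d=4 um
Step 2: V^2 = 1521
Step 3: F = 95 * 8.854e-6 * 46 * 1521 / 4
F = 14.713 uN


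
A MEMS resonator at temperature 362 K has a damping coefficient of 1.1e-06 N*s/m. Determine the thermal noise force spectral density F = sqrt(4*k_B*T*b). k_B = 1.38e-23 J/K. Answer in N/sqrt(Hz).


Step 1: Compute 4 * k_B * T * b
= 4 * 1.38e-23 * 362 * 1.1e-06
= 2.1981e-26 N^2/Hz
Step 2: F_noise = sqrt(2.1981e-26)
F_noise = 1.48e-13 N/sqrt(Hz)


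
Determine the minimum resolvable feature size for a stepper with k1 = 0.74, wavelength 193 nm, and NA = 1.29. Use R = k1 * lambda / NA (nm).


Step 1: Identify values: k1 = 0.74, lambda = 193 nm, NA = 1.29
Step 2: R = k1 * lambda / NA
R = 0.74 * 193 / 1.29
R = 110.7 nm


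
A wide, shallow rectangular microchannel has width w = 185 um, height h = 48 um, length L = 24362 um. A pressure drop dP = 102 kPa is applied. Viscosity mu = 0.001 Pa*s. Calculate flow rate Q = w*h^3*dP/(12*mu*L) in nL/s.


Step 1: Convert all dimensions to SI (meters).
w = 185e-6 m, h = 48e-6 m, L = 24362e-6 m, dP = 102e3 Pa
Step 2: Q = w * h^3 * dP / (12 * mu * L)
Q = 185e-6 * (48e-6)^3 * 102e3 / (12 * 0.001 * 24362e-6) = 7.138409e-09 m^3/s
Step 3: Convert Q from m^3/s to nL/s (1 m^3 = 1e12 nL, so multiply by 1e12).
Q = 7138.409 nL/s


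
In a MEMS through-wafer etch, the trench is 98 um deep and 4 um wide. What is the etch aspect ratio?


Step 1: AR = depth / width
Step 2: AR = 98 / 4
AR = 24.5


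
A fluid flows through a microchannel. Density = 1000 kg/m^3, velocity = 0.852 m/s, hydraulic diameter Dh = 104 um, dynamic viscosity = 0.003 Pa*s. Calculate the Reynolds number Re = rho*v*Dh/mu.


Step 1: Convert Dh to meters: Dh = 104e-6 m
Step 2: Re = rho * v * Dh / mu
Re = 1000 * 0.852 * 104e-6 / 0.003
Re = 29.536


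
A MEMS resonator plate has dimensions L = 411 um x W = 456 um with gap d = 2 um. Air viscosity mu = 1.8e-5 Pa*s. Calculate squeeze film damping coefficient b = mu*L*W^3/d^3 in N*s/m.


Step 1: Convert to SI.
L = 411e-6 m, W = 456e-6 m, d = 2e-6 m
Step 2: W^3 = (456e-6)^3 = 9.48e-11 m^3
Step 3: d^3 = (2e-6)^3 = 8.00e-18 m^3
Step 4: b = 1.8e-5 * 411e-6 * 9.48e-11 / 8.00e-18
b = 8.77e-02 N*s/m


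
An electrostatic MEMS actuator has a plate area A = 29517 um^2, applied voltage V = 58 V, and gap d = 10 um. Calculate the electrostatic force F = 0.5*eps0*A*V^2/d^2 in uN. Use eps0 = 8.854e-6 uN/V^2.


Step 1: Identify parameters.
eps0 = 8.854e-6 uN/V^2, A = 29517 um^2, V = 58 V, d = 10 um
Step 2: Compute V^2 = 58^2 = 3364
Step 3: Compute d^2 = 10^2 = 100
Step 4: F = 0.5 * 8.854e-6 * 29517 * 3364 / 100
F = 4.396 uN


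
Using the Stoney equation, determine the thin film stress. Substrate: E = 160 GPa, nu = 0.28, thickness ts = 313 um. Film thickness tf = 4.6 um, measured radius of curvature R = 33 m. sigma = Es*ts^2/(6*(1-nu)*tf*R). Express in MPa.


Step 1: Compute numerator: Es * ts^2 = 160 * 313^2 = 15675040 (GPa*um^2)
Step 2: Compute denominator (R in um): 6*(1-nu)*tf*R = 6*0.72*4.6*33e6 = 655776000.0 (um^2)
Step 3: sigma (GPa) = 15675040 / 655776000.0 = 2.3903e-02 GPa
Step 4: Convert to MPa (x1000): sigma = 23.9 MPa


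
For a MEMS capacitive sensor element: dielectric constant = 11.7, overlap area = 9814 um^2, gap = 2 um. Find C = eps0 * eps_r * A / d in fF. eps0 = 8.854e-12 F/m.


Step 1: Convert area to m^2: A = 9814e-12 m^2
Step 2: Convert gap to m: d = 2e-6 m
Step 3: C = eps0 * eps_r * A / d
C = 8.854e-12 * 11.7 * 9814e-12 / 2e-6
Step 4: Convert to fF (multiply by 1e15).
C = 508.32 fF


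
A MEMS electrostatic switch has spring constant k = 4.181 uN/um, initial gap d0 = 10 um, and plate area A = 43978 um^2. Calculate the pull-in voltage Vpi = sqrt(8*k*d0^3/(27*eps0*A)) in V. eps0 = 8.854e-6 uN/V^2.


Step 1: Compute numerator: 8 * k * d0^3 = 8 * 4.181 * 10^3 = 33448.0
Step 2: Compute denominator: 27 * eps0 * A = 27 * 8.854e-6 * 43978 = 10.513293
Step 3: Vpi = sqrt(33448.0 / 10.513293)
Vpi = 56.4 V


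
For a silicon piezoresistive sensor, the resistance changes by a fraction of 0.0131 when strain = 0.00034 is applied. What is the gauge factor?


Step 1: Identify values.
dR/R = 0.0131, strain = 0.00034
Step 2: GF = (dR/R) / strain = 0.0131 / 0.00034
GF = 38.5


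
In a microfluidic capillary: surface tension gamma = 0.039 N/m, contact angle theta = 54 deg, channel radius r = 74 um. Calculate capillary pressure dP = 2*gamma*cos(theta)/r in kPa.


Step 1: cos(54 deg) = 0.5878
Step 2: Convert r to m: r = 74e-6 m
Step 3: dP = 2 * 0.039 * 0.5878 / 74e-6 = 619.6 Pa
Step 4: Convert Pa to kPa (divide by 1000).
dP = 0.62 kPa


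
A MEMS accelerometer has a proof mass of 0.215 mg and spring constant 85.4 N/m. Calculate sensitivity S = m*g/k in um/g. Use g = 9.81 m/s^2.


Step 1: Convert mass: m = 0.215 mg = 2.15e-07 kg
Step 2: S = m * g / k = 2.15e-07 * 9.81 / 85.4
Step 3: S = 2.47e-08 m/g
Step 4: Convert to um/g: S = 0.025 um/g


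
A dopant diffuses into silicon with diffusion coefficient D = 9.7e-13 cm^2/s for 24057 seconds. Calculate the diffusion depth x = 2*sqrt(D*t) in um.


Step 1: Compute D*t = 9.7e-13 * 24057 = 2.333529e-08 cm^2
Step 2: sqrt(D*t) = 1.52759e-04 cm
Step 3: x = 2 * 1.52759e-04 cm = 3.05518e-04 cm
Step 4: Convert to um (1 cm = 1e4 um): x = 3.055 um


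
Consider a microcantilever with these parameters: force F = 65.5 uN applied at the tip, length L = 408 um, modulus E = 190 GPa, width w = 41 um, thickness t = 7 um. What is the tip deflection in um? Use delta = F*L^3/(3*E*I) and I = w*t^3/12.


Step 1: Calculate the second moment of area.
I = w * t^3 / 12 = 41 * 7^3 / 12 = 1171.9167 um^4
Step 2: Convert E to consistent units (1 GPa = 1000 uN/um^2).
E = 190 GPa = 190000 uN/um^2
Step 3: Calculate tip deflection.
delta = F * L^3 / (3 * E * I)
delta = 65.5 * 408^3 / (3 * 190000 * 1171.9167)
delta = 6.6596 um


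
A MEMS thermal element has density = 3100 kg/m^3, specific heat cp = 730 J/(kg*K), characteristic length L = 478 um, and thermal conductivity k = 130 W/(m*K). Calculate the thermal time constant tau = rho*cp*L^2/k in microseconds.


Step 1: Convert L to m: L = 478e-6 m
Step 2: L^2 = (478e-6)^2 = 2.28484e-07 m^2
Step 3: tau = 3100 * 730 * 2.28484e-07 / 130 = 3.97737917e-03 s
Step 4: Convert to microseconds (multiply by 1e6).
tau = 3977.379 us


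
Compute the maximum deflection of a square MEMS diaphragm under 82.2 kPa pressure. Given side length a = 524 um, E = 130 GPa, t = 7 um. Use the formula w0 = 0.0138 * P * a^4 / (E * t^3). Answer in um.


Step 1: Convert pressure to compatible units (E is in GPa, so P in GPa).
P = 82.2 kPa = 82.2e-6 GPa
Step 2: Compute numerator: 0.0138 * P * a^4.
a^4 = 524^4 = 75391979776
numerator = 0.0138 * 82.2e-6 * 75391979776 = 8.55216e+04
Step 3: Compute denominator: E * t^3 = 130 * 7^3 = 44590
Step 4: w0 = numerator / denominator = 8.55216e+04 / 44590 = 1.918 um


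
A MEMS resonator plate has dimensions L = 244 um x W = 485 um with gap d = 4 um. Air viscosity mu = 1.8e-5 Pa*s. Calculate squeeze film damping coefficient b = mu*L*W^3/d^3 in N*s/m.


Step 1: Convert to SI.
L = 244e-6 m, W = 485e-6 m, d = 4e-6 m
Step 2: W^3 = (485e-6)^3 = 1.14e-10 m^3
Step 3: d^3 = (4e-6)^3 = 6.40e-17 m^3
Step 4: b = 1.8e-5 * 244e-6 * 1.14e-10 / 6.40e-17
b = 7.83e-03 N*s/m


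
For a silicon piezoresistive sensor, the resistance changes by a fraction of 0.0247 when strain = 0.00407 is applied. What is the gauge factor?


Step 1: Identify values.
dR/R = 0.0247, strain = 0.00407
Step 2: GF = (dR/R) / strain = 0.0247 / 0.00407
GF = 6.1


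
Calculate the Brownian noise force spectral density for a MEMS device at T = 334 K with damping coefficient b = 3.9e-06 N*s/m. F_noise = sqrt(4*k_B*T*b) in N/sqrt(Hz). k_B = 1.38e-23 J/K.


Step 1: Compute 4 * k_B * T * b
= 4 * 1.38e-23 * 334 * 3.9e-06
= 7.1904e-26 N^2/Hz
Step 2: F_noise = sqrt(7.1904e-26)
F_noise = 2.68e-13 N/sqrt(Hz)


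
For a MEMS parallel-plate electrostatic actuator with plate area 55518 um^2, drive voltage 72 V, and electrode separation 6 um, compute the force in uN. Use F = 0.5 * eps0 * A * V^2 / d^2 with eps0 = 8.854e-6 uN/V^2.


Step 1: Identify parameters.
eps0 = 8.854e-6 uN/V^2, A = 55518 um^2, V = 72 V, d = 6 um
Step 2: Compute V^2 = 72^2 = 5184
Step 3: Compute d^2 = 6^2 = 36
Step 4: F = 0.5 * 8.854e-6 * 55518 * 5184 / 36
F = 35.392 uN


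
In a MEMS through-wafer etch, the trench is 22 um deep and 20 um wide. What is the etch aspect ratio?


Step 1: AR = depth / width
Step 2: AR = 22 / 20
AR = 1.1


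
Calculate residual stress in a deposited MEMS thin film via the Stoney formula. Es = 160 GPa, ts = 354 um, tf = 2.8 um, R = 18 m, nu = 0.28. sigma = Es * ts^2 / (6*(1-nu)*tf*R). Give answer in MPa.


Step 1: Compute numerator: Es * ts^2 = 160 * 354^2 = 20050560 (GPa*um^2)
Step 2: Compute denominator (R in um): 6*(1-nu)*tf*R = 6*0.72*2.8*18e6 = 217728000.0 (um^2)
Step 3: sigma (GPa) = 20050560 / 217728000.0 = 9.209e-02 GPa
Step 4: Convert to MPa (x1000): sigma = 92.1 MPa


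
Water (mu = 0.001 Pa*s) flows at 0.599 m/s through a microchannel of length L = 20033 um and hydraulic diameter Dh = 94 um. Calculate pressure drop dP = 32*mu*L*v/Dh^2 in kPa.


Step 1: Convert to SI: L = 20033e-6 m, Dh = 94e-6 m
Step 2: dP = 32 * 0.001 * 20033e-6 * 0.599 / (94e-6)^2
Step 3: dP = 43457.73 Pa
Step 4: Convert to kPa: dP = 43.46 kPa


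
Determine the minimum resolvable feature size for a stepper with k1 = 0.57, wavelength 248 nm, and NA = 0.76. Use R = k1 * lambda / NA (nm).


Step 1: Identify values: k1 = 0.57, lambda = 248 nm, NA = 0.76
Step 2: R = k1 * lambda / NA
R = 0.57 * 248 / 0.76
R = 186.0 nm


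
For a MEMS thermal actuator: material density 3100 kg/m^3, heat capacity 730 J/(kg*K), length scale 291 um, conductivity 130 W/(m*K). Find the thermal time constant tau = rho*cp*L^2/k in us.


Step 1: Convert L to m: L = 291e-6 m
Step 2: L^2 = (291e-6)^2 = 8.4681e-08 m^2
Step 3: tau = 3100 * 730 * 8.4681e-08 / 130 = 1.47410079e-03 s
Step 4: Convert to microseconds (multiply by 1e6).
tau = 1474.101 us


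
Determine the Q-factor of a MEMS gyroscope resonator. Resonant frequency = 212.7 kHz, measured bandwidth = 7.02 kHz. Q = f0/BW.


Step 1: Q = f0 / bandwidth
Step 2: Q = 212.7 / 7.02
Q = 30.3


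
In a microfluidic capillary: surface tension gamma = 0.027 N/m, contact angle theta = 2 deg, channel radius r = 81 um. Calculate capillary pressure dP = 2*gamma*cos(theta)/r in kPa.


Step 1: cos(2 deg) = 0.9994
Step 2: Convert r to m: r = 81e-6 m
Step 3: dP = 2 * 0.027 * 0.9994 / 81e-6 = 666.3 Pa
Step 4: Convert Pa to kPa (divide by 1000).
dP = 0.67 kPa


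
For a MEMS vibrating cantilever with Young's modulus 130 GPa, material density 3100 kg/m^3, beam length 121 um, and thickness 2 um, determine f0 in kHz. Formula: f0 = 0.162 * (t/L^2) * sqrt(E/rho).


Step 1: Convert units to SI.
t_SI = 2e-6 m, L_SI = 121e-6 m
Step 2: Calculate sqrt(E/rho).
sqrt(130e9 / 3100) = 6475.76 m/s
Step 3: Compute f0.
f0 = 0.162 * 2e-6 / (121e-6)^2 * 6475.76 = 143306.2 Hz = 143.31 kHz


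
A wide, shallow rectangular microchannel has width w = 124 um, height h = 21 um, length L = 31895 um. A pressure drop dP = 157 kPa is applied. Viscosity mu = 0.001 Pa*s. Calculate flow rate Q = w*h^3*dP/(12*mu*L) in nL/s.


Step 1: Convert all dimensions to SI (meters).
w = 124e-6 m, h = 21e-6 m, L = 31895e-6 m, dP = 157e3 Pa
Step 2: Q = w * h^3 * dP / (12 * mu * L)
Q = 124e-6 * (21e-6)^3 * 157e3 / (12 * 0.001 * 31895e-6) = 4.7105907e-10 m^3/s
Step 3: Convert Q from m^3/s to nL/s (1 m^3 = 1e12 nL, so multiply by 1e12).
Q = 471.059 nL/s


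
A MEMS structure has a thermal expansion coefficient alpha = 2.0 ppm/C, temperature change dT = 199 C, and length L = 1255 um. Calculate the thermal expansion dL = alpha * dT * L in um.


Step 1: Convert CTE: alpha = 2.0 ppm/C = 2.0e-6 /C
Step 2: dL = 2.0e-6 * 199 * 1255
dL = 0.4995 um


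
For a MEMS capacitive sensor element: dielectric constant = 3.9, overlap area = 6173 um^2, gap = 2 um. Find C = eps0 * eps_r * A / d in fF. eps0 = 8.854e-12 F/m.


Step 1: Convert area to m^2: A = 6173e-12 m^2
Step 2: Convert gap to m: d = 2e-6 m
Step 3: C = eps0 * eps_r * A / d
C = 8.854e-12 * 3.9 * 6173e-12 / 2e-6
Step 4: Convert to fF (multiply by 1e15).
C = 106.58 fF


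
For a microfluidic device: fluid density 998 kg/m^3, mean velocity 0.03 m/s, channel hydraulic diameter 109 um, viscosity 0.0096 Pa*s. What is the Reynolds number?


Step 1: Convert Dh to meters: Dh = 109e-6 m
Step 2: Re = rho * v * Dh / mu
Re = 998 * 0.03 * 109e-6 / 0.0096
Re = 0.34


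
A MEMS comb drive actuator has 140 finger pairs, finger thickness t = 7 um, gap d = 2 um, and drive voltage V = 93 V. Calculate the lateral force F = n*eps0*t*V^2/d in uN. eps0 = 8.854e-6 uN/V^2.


Step 1: Parameters: n=140, eps0=8.854e-6 uN/V^2, t=7 um, V=93 V, d=2 um
Step 2: V^2 = 8649
Step 3: F = 140 * 8.854e-6 * 7 * 8649 / 2
F = 37.523 uN


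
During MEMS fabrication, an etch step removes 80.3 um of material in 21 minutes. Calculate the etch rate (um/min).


Step 1: Etch rate = depth / time
Step 2: rate = 80.3 / 21
rate = 3.824 um/min


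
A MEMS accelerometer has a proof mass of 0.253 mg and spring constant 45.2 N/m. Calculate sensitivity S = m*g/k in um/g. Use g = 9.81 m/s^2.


Step 1: Convert mass: m = 0.253 mg = 2.53e-07 kg
Step 2: S = m * g / k = 2.53e-07 * 9.81 / 45.2
Step 3: S = 5.49e-08 m/g
Step 4: Convert to um/g: S = 0.055 um/g


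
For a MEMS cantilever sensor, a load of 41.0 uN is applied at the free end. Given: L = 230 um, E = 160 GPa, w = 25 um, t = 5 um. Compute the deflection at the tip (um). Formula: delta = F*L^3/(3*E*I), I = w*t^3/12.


Step 1: Calculate the second moment of area.
I = w * t^3 / 12 = 25 * 5^3 / 12 = 260.4167 um^4
Step 2: Convert E to consistent units (1 GPa = 1000 uN/um^2).
E = 160 GPa = 160000 uN/um^2
Step 3: Calculate tip deflection.
delta = F * L^3 / (3 * E * I)
delta = 41.0 * 230^3 / (3 * 160000 * 260.4167)
delta = 3.9908 um


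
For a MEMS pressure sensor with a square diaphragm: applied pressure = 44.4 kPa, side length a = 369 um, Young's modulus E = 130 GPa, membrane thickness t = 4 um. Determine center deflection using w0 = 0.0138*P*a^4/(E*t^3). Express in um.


Step 1: Convert pressure to compatible units (E is in GPa, so P in GPa).
P = 44.4 kPa = 44.4e-6 GPa
Step 2: Compute numerator: 0.0138 * P * a^4.
a^4 = 369^4 = 18539817921
numerator = 0.0138 * 44.4e-6 * 18539817921 = 1.135972e+04
Step 3: Compute denominator: E * t^3 = 130 * 4^3 = 8320
Step 4: w0 = numerator / denominator = 1.135972e+04 / 8320 = 1.3654 um


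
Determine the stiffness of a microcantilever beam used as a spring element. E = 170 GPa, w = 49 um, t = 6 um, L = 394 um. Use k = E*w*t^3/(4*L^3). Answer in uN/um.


Step 1: Convert E to consistent units (1 GPa = 1000 uN/um^2).
E = 170 GPa = 170000 uN/um^2
Step 2: Compute t^3 = 6^3 = 216
Step 3: Compute L^3 = 394^3 = 61162984
Step 4: k = 170000 * 49 * 216 / (4 * 61162984)
k = 7.3544 uN/um


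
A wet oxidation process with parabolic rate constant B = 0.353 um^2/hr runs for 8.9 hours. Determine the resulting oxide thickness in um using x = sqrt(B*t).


Step 1: Compute B*t = 0.353 * 8.9 = 3.1417
Step 2: x = sqrt(3.1417)
x = 1.772 um


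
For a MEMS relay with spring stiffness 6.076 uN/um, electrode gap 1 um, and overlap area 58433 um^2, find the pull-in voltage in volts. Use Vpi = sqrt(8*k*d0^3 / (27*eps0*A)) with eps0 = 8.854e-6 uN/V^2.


Step 1: Compute numerator: 8 * k * d0^3 = 8 * 6.076 * 1^3 = 48.608
Step 2: Compute denominator: 27 * eps0 * A = 27 * 8.854e-6 * 58433 = 13.968876
Step 3: Vpi = sqrt(48.608 / 13.968876)
Vpi = 1.87 V


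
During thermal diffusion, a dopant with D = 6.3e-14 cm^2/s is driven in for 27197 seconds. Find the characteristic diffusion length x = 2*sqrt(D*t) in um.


Step 1: Compute D*t = 6.3e-14 * 27197 = 1.713411e-09 cm^2
Step 2: sqrt(D*t) = 4.1393e-05 cm
Step 3: x = 2 * 4.1393e-05 cm = 8.2786e-05 cm
Step 4: Convert to um (1 cm = 1e4 um): x = 0.828 um


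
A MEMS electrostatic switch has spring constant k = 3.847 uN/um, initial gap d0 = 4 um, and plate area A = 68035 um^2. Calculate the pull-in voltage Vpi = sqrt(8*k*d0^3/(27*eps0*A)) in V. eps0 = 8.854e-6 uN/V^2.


Step 1: Compute numerator: 8 * k * d0^3 = 8 * 3.847 * 4^3 = 1969.664
Step 2: Compute denominator: 27 * eps0 * A = 27 * 8.854e-6 * 68035 = 16.264311
Step 3: Vpi = sqrt(1969.664 / 16.264311)
Vpi = 11.0 V


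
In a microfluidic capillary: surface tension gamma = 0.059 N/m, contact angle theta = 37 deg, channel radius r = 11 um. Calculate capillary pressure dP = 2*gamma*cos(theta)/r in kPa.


Step 1: cos(37 deg) = 0.7986
Step 2: Convert r to m: r = 11e-6 m
Step 3: dP = 2 * 0.059 * 0.7986 / 11e-6 = 8566.8 Pa
Step 4: Convert Pa to kPa (divide by 1000).
dP = 8.57 kPa


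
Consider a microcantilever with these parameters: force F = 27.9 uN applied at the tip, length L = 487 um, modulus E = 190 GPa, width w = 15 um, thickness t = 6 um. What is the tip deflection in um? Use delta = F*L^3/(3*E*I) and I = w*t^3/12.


Step 1: Calculate the second moment of area.
I = w * t^3 / 12 = 15 * 6^3 / 12 = 270.0 um^4
Step 2: Convert E to consistent units (1 GPa = 1000 uN/um^2).
E = 190 GPa = 190000 uN/um^2
Step 3: Calculate tip deflection.
delta = F * L^3 / (3 * E * I)
delta = 27.9 * 487^3 / (3 * 190000 * 270.0)
delta = 20.9388 um


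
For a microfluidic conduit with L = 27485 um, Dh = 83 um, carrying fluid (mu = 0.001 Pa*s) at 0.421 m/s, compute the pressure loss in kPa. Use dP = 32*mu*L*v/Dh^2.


Step 1: Convert to SI: L = 27485e-6 m, Dh = 83e-6 m
Step 2: dP = 32 * 0.001 * 27485e-6 * 0.421 / (83e-6)^2
Step 3: dP = 53749.15 Pa
Step 4: Convert to kPa: dP = 53.75 kPa


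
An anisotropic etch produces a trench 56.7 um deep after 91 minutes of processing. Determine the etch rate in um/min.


Step 1: Etch rate = depth / time
Step 2: rate = 56.7 / 91
rate = 0.623 um/min


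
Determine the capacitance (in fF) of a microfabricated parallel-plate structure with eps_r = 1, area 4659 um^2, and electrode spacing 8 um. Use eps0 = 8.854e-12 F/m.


Step 1: Convert area to m^2: A = 4659e-12 m^2
Step 2: Convert gap to m: d = 8e-6 m
Step 3: C = eps0 * eps_r * A / d
C = 8.854e-12 * 1 * 4659e-12 / 8e-6
Step 4: Convert to fF (multiply by 1e15).
C = 5.16 fF


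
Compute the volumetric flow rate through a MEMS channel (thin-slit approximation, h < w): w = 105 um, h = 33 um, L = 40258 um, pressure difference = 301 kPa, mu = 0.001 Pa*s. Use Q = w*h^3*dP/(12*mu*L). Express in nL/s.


Step 1: Convert all dimensions to SI (meters).
w = 105e-6 m, h = 33e-6 m, L = 40258e-6 m, dP = 301e3 Pa
Step 2: Q = w * h^3 * dP / (12 * mu * L)
Q = 105e-6 * (33e-6)^3 * 301e3 / (12 * 0.001 * 40258e-6) = 2.35106249e-09 m^3/s
Step 3: Convert Q from m^3/s to nL/s (1 m^3 = 1e12 nL, so multiply by 1e12).
Q = 2351.062 nL/s


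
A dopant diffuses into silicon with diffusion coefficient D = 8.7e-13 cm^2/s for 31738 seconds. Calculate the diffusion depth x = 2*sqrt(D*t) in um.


Step 1: Compute D*t = 8.7e-13 * 31738 = 2.761206e-08 cm^2
Step 2: sqrt(D*t) = 1.66169e-04 cm
Step 3: x = 2 * 1.66169e-04 cm = 3.32338e-04 cm
Step 4: Convert to um (1 cm = 1e4 um): x = 3.323 um


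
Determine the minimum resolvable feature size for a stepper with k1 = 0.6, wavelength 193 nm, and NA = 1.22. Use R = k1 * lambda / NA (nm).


Step 1: Identify values: k1 = 0.6, lambda = 193 nm, NA = 1.22
Step 2: R = k1 * lambda / NA
R = 0.6 * 193 / 1.22
R = 94.9 nm


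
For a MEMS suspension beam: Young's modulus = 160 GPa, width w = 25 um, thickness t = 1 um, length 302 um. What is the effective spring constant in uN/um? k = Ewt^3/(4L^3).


Step 1: Convert E to consistent units (1 GPa = 1000 uN/um^2).
E = 160 GPa = 160000 uN/um^2
Step 2: Compute t^3 = 1^3 = 1
Step 3: Compute L^3 = 302^3 = 27543608
Step 4: k = 160000 * 25 * 1 / (4 * 27543608)
k = 0.0363 uN/um


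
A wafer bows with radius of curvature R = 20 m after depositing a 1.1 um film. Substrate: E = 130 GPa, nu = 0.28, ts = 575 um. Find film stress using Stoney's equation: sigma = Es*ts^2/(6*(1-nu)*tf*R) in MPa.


Step 1: Compute numerator: Es * ts^2 = 130 * 575^2 = 42981250 (GPa*um^2)
Step 2: Compute denominator (R in um): 6*(1-nu)*tf*R = 6*0.72*1.1*20e6 = 95040000.0 (um^2)
Step 3: sigma (GPa) = 42981250 / 95040000.0 = 4.52244e-01 GPa
Step 4: Convert to MPa (x1000): sigma = 452.2 MPa


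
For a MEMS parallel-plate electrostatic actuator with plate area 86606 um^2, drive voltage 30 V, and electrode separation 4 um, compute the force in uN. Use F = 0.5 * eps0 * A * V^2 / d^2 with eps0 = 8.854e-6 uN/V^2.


Step 1: Identify parameters.
eps0 = 8.854e-6 uN/V^2, A = 86606 um^2, V = 30 V, d = 4 um
Step 2: Compute V^2 = 30^2 = 900
Step 3: Compute d^2 = 4^2 = 16
Step 4: F = 0.5 * 8.854e-6 * 86606 * 900 / 16
F = 21.567 uN


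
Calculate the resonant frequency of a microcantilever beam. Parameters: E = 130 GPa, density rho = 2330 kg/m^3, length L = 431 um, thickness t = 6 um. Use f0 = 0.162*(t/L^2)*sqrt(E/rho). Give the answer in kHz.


Step 1: Convert units to SI.
t_SI = 6e-6 m, L_SI = 431e-6 m
Step 2: Calculate sqrt(E/rho).
sqrt(130e9 / 2330) = 7469.54 m/s
Step 3: Compute f0.
f0 = 0.162 * 6e-6 / (431e-6)^2 * 7469.54 = 39084.6 Hz = 39.08 kHz


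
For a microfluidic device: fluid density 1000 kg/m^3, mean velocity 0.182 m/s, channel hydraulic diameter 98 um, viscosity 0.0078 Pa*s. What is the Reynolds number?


Step 1: Convert Dh to meters: Dh = 98e-6 m
Step 2: Re = rho * v * Dh / mu
Re = 1000 * 0.182 * 98e-6 / 0.0078
Re = 2.287


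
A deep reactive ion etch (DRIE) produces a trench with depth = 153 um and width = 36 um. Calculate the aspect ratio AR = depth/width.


Step 1: AR = depth / width
Step 2: AR = 153 / 36
AR = 4.3


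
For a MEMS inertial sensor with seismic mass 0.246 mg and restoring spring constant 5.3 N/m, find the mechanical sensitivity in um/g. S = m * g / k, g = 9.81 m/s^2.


Step 1: Convert mass: m = 0.246 mg = 2.46e-07 kg
Step 2: S = m * g / k = 2.46e-07 * 9.81 / 5.3
Step 3: S = 4.55e-07 m/g
Step 4: Convert to um/g: S = 0.455 um/g


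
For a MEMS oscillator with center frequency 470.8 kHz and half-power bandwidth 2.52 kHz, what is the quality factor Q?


Step 1: Q = f0 / bandwidth
Step 2: Q = 470.8 / 2.52
Q = 186.8


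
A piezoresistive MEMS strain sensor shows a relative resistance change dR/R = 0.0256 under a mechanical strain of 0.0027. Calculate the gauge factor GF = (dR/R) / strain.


Step 1: Identify values.
dR/R = 0.0256, strain = 0.0027
Step 2: GF = (dR/R) / strain = 0.0256 / 0.0027
GF = 9.5


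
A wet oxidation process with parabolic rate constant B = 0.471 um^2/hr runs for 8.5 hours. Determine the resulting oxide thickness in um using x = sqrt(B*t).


Step 1: Compute B*t = 0.471 * 8.5 = 4.0035
Step 2: x = sqrt(4.0035)
x = 2.001 um


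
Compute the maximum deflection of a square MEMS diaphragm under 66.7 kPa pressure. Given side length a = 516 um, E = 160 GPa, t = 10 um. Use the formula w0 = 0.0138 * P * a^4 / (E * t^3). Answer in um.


Step 1: Convert pressure to compatible units (E is in GPa, so P in GPa).
P = 66.7 kPa = 66.7e-6 GPa
Step 2: Compute numerator: 0.0138 * P * a^4.
a^4 = 516^4 = 70892257536
numerator = 0.0138 * 66.7e-6 * 70892257536 = 6.52535e+04
Step 3: Compute denominator: E * t^3 = 160 * 10^3 = 160000
Step 4: w0 = numerator / denominator = 6.52535e+04 / 160000 = 0.4078 um


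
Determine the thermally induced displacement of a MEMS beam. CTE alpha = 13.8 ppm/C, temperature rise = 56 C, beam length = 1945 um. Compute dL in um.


Step 1: Convert CTE: alpha = 13.8 ppm/C = 13.8e-6 /C
Step 2: dL = 13.8e-6 * 56 * 1945
dL = 1.5031 um


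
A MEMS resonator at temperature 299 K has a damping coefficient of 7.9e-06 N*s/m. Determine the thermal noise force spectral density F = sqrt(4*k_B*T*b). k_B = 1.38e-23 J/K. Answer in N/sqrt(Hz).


Step 1: Compute 4 * k_B * T * b
= 4 * 1.38e-23 * 299 * 7.9e-06
= 1.3039e-25 N^2/Hz
Step 2: F_noise = sqrt(1.3039e-25)
F_noise = 3.61e-13 N/sqrt(Hz)


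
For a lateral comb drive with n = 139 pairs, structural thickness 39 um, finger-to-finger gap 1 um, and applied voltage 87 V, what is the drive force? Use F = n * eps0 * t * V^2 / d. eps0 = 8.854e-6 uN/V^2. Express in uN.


Step 1: Parameters: n=139, eps0=8.854e-6 uN/V^2, t=39 um, V=87 V, d=1 um
Step 2: V^2 = 7569
Step 3: F = 139 * 8.854e-6 * 39 * 7569 / 1
F = 363.293 uN


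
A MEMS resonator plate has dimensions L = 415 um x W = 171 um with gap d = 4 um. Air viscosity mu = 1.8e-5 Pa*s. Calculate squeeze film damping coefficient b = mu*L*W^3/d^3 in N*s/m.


Step 1: Convert to SI.
L = 415e-6 m, W = 171e-6 m, d = 4e-6 m
Step 2: W^3 = (171e-6)^3 = 5.00e-12 m^3
Step 3: d^3 = (4e-6)^3 = 6.40e-17 m^3
Step 4: b = 1.8e-5 * 415e-6 * 5.00e-12 / 6.40e-17
b = 5.84e-04 N*s/m


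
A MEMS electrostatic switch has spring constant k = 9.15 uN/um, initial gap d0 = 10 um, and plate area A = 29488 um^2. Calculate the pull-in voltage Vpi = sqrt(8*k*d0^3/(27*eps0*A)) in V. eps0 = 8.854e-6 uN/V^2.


Step 1: Compute numerator: 8 * k * d0^3 = 8 * 9.15 * 10^3 = 73200.0
Step 2: Compute denominator: 27 * eps0 * A = 27 * 8.854e-6 * 29488 = 7.049342
Step 3: Vpi = sqrt(73200.0 / 7.049342)
Vpi = 101.9 V


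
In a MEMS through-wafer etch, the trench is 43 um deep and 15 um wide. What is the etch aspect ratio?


Step 1: AR = depth / width
Step 2: AR = 43 / 15
AR = 2.9


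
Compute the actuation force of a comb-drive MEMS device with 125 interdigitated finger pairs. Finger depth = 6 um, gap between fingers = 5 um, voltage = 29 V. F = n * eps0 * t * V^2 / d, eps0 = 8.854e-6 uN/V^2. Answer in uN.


Step 1: Parameters: n=125, eps0=8.854e-6 uN/V^2, t=6 um, V=29 V, d=5 um
Step 2: V^2 = 841
Step 3: F = 125 * 8.854e-6 * 6 * 841 / 5
F = 1.117 uN


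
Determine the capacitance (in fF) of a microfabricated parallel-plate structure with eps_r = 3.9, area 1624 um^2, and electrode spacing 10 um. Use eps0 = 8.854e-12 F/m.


Step 1: Convert area to m^2: A = 1624e-12 m^2
Step 2: Convert gap to m: d = 10e-6 m
Step 3: C = eps0 * eps_r * A / d
C = 8.854e-12 * 3.9 * 1624e-12 / 10e-6
Step 4: Convert to fF (multiply by 1e15).
C = 5.61 fF


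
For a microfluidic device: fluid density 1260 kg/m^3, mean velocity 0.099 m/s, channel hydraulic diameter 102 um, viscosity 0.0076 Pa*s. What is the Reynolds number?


Step 1: Convert Dh to meters: Dh = 102e-6 m
Step 2: Re = rho * v * Dh / mu
Re = 1260 * 0.099 * 102e-6 / 0.0076
Re = 1.674


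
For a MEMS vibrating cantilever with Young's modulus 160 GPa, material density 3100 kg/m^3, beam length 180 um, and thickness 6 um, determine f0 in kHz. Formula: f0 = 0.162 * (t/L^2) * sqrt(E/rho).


Step 1: Convert units to SI.
t_SI = 6e-6 m, L_SI = 180e-6 m
Step 2: Calculate sqrt(E/rho).
sqrt(160e9 / 3100) = 7184.21 m/s
Step 3: Compute f0.
f0 = 0.162 * 6e-6 / (180e-6)^2 * 7184.21 = 215526.3 Hz = 215.53 kHz


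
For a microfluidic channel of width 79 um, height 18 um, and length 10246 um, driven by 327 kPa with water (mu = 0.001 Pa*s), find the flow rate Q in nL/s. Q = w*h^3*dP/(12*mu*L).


Step 1: Convert all dimensions to SI (meters).
w = 79e-6 m, h = 18e-6 m, L = 10246e-6 m, dP = 327e3 Pa
Step 2: Q = w * h^3 * dP / (12 * mu * L)
Q = 79e-6 * (18e-6)^3 * 327e3 / (12 * 0.001 * 10246e-6) = 1.2253404e-09 m^3/s
Step 3: Convert Q from m^3/s to nL/s (1 m^3 = 1e12 nL, so multiply by 1e12).
Q = 1225.34 nL/s


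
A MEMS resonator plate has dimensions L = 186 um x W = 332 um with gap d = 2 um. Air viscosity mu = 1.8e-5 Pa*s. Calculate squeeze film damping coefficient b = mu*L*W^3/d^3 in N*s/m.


Step 1: Convert to SI.
L = 186e-6 m, W = 332e-6 m, d = 2e-6 m
Step 2: W^3 = (332e-6)^3 = 3.66e-11 m^3
Step 3: d^3 = (2e-6)^3 = 8.00e-18 m^3
Step 4: b = 1.8e-5 * 186e-6 * 3.66e-11 / 8.00e-18
b = 1.53e-02 N*s/m


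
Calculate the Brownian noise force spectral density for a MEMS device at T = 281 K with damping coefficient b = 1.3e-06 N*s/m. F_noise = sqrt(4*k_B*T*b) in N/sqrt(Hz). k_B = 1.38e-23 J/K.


Step 1: Compute 4 * k_B * T * b
= 4 * 1.38e-23 * 281 * 1.3e-06
= 2.0165e-26 N^2/Hz
Step 2: F_noise = sqrt(2.0165e-26)
F_noise = 1.42e-13 N/sqrt(Hz)


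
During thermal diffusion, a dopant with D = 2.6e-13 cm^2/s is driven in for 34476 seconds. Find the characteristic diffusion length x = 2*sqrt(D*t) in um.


Step 1: Compute D*t = 2.6e-13 * 34476 = 8.96376e-09 cm^2
Step 2: sqrt(D*t) = 9.46771e-05 cm
Step 3: x = 2 * 9.46771e-05 cm = 1.893542e-04 cm
Step 4: Convert to um (1 cm = 1e4 um): x = 1.894 um


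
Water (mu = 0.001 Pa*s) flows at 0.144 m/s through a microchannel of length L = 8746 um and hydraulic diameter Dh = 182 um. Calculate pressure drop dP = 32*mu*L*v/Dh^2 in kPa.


Step 1: Convert to SI: L = 8746e-6 m, Dh = 182e-6 m
Step 2: dP = 32 * 0.001 * 8746e-6 * 0.144 / (182e-6)^2
Step 3: dP = 1216.69 Pa
Step 4: Convert to kPa: dP = 1.22 kPa


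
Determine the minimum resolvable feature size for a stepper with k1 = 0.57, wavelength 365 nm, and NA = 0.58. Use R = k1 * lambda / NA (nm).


Step 1: Identify values: k1 = 0.57, lambda = 365 nm, NA = 0.58
Step 2: R = k1 * lambda / NA
R = 0.57 * 365 / 0.58
R = 358.7 nm


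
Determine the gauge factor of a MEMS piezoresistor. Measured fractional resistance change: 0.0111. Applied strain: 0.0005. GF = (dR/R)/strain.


Step 1: Identify values.
dR/R = 0.0111, strain = 0.0005
Step 2: GF = (dR/R) / strain = 0.0111 / 0.0005
GF = 22.2


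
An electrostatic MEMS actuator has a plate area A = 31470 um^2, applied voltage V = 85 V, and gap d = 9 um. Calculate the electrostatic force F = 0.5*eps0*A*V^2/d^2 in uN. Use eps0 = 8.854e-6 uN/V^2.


Step 1: Identify parameters.
eps0 = 8.854e-6 uN/V^2, A = 31470 um^2, V = 85 V, d = 9 um
Step 2: Compute V^2 = 85^2 = 7225
Step 3: Compute d^2 = 9^2 = 81
Step 4: F = 0.5 * 8.854e-6 * 31470 * 7225 / 81
F = 12.427 uN


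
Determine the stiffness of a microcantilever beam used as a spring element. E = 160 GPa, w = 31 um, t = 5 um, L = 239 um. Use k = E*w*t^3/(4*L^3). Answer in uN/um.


Step 1: Convert E to consistent units (1 GPa = 1000 uN/um^2).
E = 160 GPa = 160000 uN/um^2
Step 2: Compute t^3 = 5^3 = 125
Step 3: Compute L^3 = 239^3 = 13651919
Step 4: k = 160000 * 31 * 125 / (4 * 13651919)
k = 11.3537 uN/um


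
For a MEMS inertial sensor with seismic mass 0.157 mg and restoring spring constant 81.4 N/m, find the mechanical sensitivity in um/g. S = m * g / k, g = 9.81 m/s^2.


Step 1: Convert mass: m = 0.157 mg = 1.57e-07 kg
Step 2: S = m * g / k = 1.57e-07 * 9.81 / 81.4
Step 3: S = 1.89e-08 m/g
Step 4: Convert to um/g: S = 0.019 um/g


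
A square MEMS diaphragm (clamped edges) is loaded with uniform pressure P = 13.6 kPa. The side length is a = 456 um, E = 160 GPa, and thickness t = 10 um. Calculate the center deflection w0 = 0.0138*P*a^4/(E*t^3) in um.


Step 1: Convert pressure to compatible units (E is in GPa, so P in GPa).
P = 13.6 kPa = 13.6e-6 GPa
Step 2: Compute numerator: 0.0138 * P * a^4.
a^4 = 456^4 = 43237380096
numerator = 0.0138 * 13.6e-6 * 43237380096 = 8.1148e+03
Step 3: Compute denominator: E * t^3 = 160 * 10^3 = 160000
Step 4: w0 = numerator / denominator = 8.1148e+03 / 160000 = 0.0507 um


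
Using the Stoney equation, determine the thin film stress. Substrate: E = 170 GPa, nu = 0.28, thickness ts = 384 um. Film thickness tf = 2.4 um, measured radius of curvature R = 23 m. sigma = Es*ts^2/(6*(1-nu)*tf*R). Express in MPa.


Step 1: Compute numerator: Es * ts^2 = 170 * 384^2 = 25067520 (GPa*um^2)
Step 2: Compute denominator (R in um): 6*(1-nu)*tf*R = 6*0.72*2.4*23e6 = 238464000.0 (um^2)
Step 3: sigma (GPa) = 25067520 / 238464000.0 = 1.05121e-01 GPa
Step 4: Convert to MPa (x1000): sigma = 105.1 MPa


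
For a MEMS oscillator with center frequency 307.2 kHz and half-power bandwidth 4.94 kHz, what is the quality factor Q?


Step 1: Q = f0 / bandwidth
Step 2: Q = 307.2 / 4.94
Q = 62.2


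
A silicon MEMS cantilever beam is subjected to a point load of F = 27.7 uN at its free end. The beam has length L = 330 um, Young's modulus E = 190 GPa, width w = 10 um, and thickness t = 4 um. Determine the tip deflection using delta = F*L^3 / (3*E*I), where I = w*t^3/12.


Step 1: Calculate the second moment of area.
I = w * t^3 / 12 = 10 * 4^3 / 12 = 53.3333 um^4
Step 2: Convert E to consistent units (1 GPa = 1000 uN/um^2).
E = 190 GPa = 190000 uN/um^2
Step 3: Calculate tip deflection.
delta = F * L^3 / (3 * E * I)
delta = 27.7 * 330^3 / (3 * 190000 * 53.3333)
delta = 32.7452 um
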